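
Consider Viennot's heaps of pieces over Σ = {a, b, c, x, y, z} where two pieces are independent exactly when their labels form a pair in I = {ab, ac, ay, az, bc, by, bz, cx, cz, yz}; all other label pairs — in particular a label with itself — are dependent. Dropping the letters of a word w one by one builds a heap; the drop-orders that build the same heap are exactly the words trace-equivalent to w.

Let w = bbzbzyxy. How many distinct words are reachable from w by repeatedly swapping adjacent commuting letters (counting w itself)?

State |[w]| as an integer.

piece 0:b — minimal
piece 1:b rests on {0:b}
piece 2:z — minimal
piece 3:b rests on {1:b}
piece 4:z rests on {2:z}
piece 5:y — minimal
piece 6:x rests on {3:b, 4:z, 5:y}
piece 7:y rests on {6:x}
minimal pieces: {0:b, 2:z, 5:y}
ways to finish when only these pieces remain (= sum over removing one remaining piece with nothing left below it):
  1 left: {7}→1
  2 left: {6,7}→1
  3 left: {3,6,7}→1  {4,6,7}→1  {5,6,7}→1
  4 left: {1,3,6,7}→1  {2,4,6,7}→1  {3,4,6,7}→2  {3,5,6,7}→2  {4,5,6,7}→2
  5 left: {0,1,3,6,7}→1  {1,3,4,6,7}→3  {1,3,5,6,7}→3  {2,3,4,6,7}→3  {2,4,5,6,7}→3  {3,4,5,6,7}→6
  6 left: {0,1,3,4,6,7}→4  {0,1,3,5,6,7}→4  {1,2,3,4,6,7}→6  {1,3,4,5,6,7}→12  {2,3,4,5,6,7}→12
  placing 0:b first → 30 extensions
  placing 2:z first → 20 extensions
  placing 5:y first → 10 extensions
total linear extensions = 60

60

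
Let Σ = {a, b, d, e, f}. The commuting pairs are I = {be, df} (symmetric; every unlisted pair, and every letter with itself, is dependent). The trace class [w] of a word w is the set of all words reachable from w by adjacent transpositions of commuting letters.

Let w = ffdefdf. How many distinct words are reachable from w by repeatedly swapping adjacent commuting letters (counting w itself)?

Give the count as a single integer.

drop 0:f onto floor
drop 1:f onto {0:f}
drop 2:d onto floor
drop 3:e onto {1:f, 2:d}
drop 4:f onto {3:e}
drop 5:d onto {3:e}
drop 6:f onto {4:f}
ground layer = {0:f, 2:d}
drop-orders for the pieces not yet dropped (sum over which currently-grounded one goes next):
  1 to go: {5} 1  {6} 1
  2 to go: {4,6} 1  {5,6} 2
  3 to go: {4,5,6} 3
  4 to go: {3,4,5,6} 3
  5 to go: {1,3,4,5,6} 3  {2,3,4,5,6} 3
  if 0:f drops first: 6 orders
  if 2:d drops first: 3 orders
heap linearizations: 9

9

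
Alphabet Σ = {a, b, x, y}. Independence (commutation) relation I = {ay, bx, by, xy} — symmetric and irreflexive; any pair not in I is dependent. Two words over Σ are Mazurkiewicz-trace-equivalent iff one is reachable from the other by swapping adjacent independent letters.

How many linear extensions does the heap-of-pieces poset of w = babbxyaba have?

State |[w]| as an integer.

#0=b has no predecessor
#1=a depends on [0:b]
#2=b depends on [1:a]
#3=b depends on [2:b]
#4=x depends on [1:a]
#5=y has no predecessor
#6=a depends on [3:b, 4:x]
#7=b depends on [6:a]
#8=a depends on [7:b]
sources: [0:b, 5:y]
N(rest) = Σ N(rest − s) over sources s of rest; N(one piece) = 1:
  size 1 → [5]=1  [8]=1
  size 2 → [5,8]=2  [7,8]=1
  size 3 → [5,7,8]=3  [6,7,8]=1
  size 4 → [3,6,7,8]=1  [4,6,7,8]=1  [5,6,7,8]=4
  size 5 → [2,3,6,7,8]=1  [3,4,6,7,8]=2  [3,5,6,7,8]=5  [4,5,6,7,8]=5
  size 6 → [2,3,4,6,7,8]=3  [2,3,5,6,7,8]=6  [3,4,5,6,7,8]=12
  size 7 → [1,2,3,4,6,7,8]=3  [2,3,4,5,6,7,8]=21
  first=0(b) contributes 24
  first=5(y) contributes 3
|[w]| = 27

27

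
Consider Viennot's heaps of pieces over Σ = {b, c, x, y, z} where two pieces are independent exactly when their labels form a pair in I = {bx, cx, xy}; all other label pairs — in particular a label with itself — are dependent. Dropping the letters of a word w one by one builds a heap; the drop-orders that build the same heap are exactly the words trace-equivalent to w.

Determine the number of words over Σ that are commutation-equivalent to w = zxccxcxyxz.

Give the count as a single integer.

0(z) covers ∅
1(x) covers 0:z
2(c) covers 0:z
3(c) covers 2:c
4(x) covers 1:x
5(c) covers 3:c
6(x) covers 4:x
7(y) covers 5:c
8(x) covers 6:x
9(z) covers 7:y, 8:x
floor of heap: 0:z
completions by unplaced set U, small U first (add the entries for U minus each lowest piece of U):
  |U|=1: {9}:1
  |U|=2: {7,9}:1  {8,9}:1
  |U|=3: {5,7,9}:1  {6,8,9}:1  {7,8,9}:2
  |U|=4: {3,5,7,9}:1  {4,6,8,9}:1  {5,7,8,9}:3  {6,7,8,9}:3
  |U|=5: {1,4,6,8,9}:1  {2,3,5,7,9}:1  {3,5,7,8,9}:4  {4,6,7,8,9}:4  {5,6,7,8,9}:6
  |U|=6: {1,4,6,7,8,9}:5  {2,3,5,7,8,9}:5  {3,5,6,7,8,9}:10  {4,5,6,7,8,9}:10
  |U|=7: {1,4,5,6,7,8,9}:15  {2,3,5,6,7,8,9}:15  {3,4,5,6,7,8,9}:20
  |U|=8: {1,3,4,5,6,7,8,9}:35  {2,3,4,5,6,7,8,9}:35
  start at 0(z): 70

70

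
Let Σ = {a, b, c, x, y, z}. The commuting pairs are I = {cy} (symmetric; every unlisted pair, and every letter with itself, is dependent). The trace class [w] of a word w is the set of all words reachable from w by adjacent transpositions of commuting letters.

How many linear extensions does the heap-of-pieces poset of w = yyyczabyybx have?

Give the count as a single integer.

4

piece 0:y — minimal
piece 1:y rests on {0:y}
piece 2:y rests on {1:y}
piece 3:c — minimal
piece 4:z rests on {2:y, 3:c}
piece 5:a rests on {4:z}
piece 6:b rests on {5:a}
piece 7:y rests on {6:b}
piece 8:y rests on {7:y}
piece 9:b rests on {8:y}
piece 10:x rests on {9:b}
minimal pieces: {0:y, 3:c}
ways to finish when only these pieces remain (= sum over removing one remaining piece with nothing left below it):
  1 left: {10}→1
  2 left: {9,10}→1
  3 left: {8,9,10}→1
  4 left: {7,8,9,10}→1
  5 left: {6,7,8,9,10}→1
  6 left: {5,6,7,8,9,10}→1
  7 left: {4,5,6,7,8,9,10}→1
  8 left: {2,4,5,6,7,8,9,10}→1  {3,4,5,6,7,8,9,10}→1
  9 left: {1,2,4,5,6,7,8,9,10}→1  {2,3,4,5,6,7,8,9,10}→2
  placing 0:y first → 3 extensions
  placing 3:c first → 1 extensions
total linear extensions = 4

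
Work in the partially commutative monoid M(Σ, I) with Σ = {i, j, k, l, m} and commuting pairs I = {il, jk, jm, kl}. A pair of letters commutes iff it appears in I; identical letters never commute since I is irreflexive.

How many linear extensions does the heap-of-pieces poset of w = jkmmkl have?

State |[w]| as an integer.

9

piece 0:j — minimal
piece 1:k — minimal
piece 2:m rests on {1:k}
piece 3:m rests on {2:m}
piece 4:k rests on {3:m}
piece 5:l rests on {0:j, 3:m}
minimal pieces: {0:j, 1:k}
ways to finish when only these pieces remain (= sum over removing one remaining piece with nothing left below it):
  1 left: {4}→1  {5}→1
  2 left: {0,5}→1  {4,5}→2
  3 left: {0,4,5}→3  {3,4,5}→2
  4 left: {0,3,4,5}→5  {2,3,4,5}→2
  placing 0:j first → 2 extensions
  placing 1:k first → 7 extensions
total linear extensions = 9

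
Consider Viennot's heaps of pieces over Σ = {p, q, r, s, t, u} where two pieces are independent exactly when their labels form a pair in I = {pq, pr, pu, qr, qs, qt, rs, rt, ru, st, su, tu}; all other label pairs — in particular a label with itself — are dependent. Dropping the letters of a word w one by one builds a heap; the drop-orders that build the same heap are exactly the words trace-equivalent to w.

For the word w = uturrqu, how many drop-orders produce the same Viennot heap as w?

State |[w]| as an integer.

105

#0=u has no predecessor
#1=t has no predecessor
#2=u depends on [0:u]
#3=r has no predecessor
#4=r depends on [3:r]
#5=q depends on [2:u]
#6=u depends on [5:q]
sources: [0:u, 1:t, 3:r]
N(rest) = Σ N(rest − s) over sources s of rest; N(one piece) = 1:
  size 1 → [1]=1  [4]=1  [6]=1
  size 2 → [1,4]=2  [1,6]=2  [3,4]=1  [4,6]=2  [5,6]=1
  size 3 → [1,3,4]=3  [1,4,6]=6  [1,5,6]=3  [2,5,6]=1  [3,4,6]=3  [4,5,6]=3
  size 4 → [0,2,5,6]=1  [1,2,5,6]=4  [1,3,4,6]=12  [1,4,5,6]=12  [2,4,5,6]=4  [3,4,5,6]=6
  size 5 → [0,1,2,5,6]=5  [0,2,4,5,6]=5  [1,2,4,5,6]=20  [1,3,4,5,6]=30  [2,3,4,5,6]=10
  first=0(u) contributes 60
  first=1(t) contributes 15
  first=3(r) contributes 30
|[w]| = 105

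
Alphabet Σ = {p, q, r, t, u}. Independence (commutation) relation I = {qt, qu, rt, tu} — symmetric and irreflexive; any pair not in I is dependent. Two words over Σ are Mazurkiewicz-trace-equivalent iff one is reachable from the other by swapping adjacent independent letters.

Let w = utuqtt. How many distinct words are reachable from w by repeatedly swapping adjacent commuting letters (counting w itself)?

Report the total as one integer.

60

0(u) covers ∅
1(t) covers ∅
2(u) covers 0:u
3(q) covers ∅
4(t) covers 1:t
5(t) covers 4:t
floor of heap: 0:u, 1:t, 3:q
completions by unplaced set U, small U first (add the entries for U minus each lowest piece of U):
  |U|=1: {2}:1  {3}:1  {5}:1
  |U|=2: {0,2}:1  {2,3}:2  {2,5}:2  {3,5}:2  {4,5}:1
  |U|=3: {0,2,3}:3  {0,2,5}:3  {1,4,5}:1  {2,3,5}:6  {2,4,5}:3  {3,4,5}:3
  |U|=4: {0,2,3,5}:12  {0,2,4,5}:6  {1,2,4,5}:4  {1,3,4,5}:4  {2,3,4,5}:12
  start at 0(u): 20
  start at 1(t): 30
  start at 3(q): 10
sum over floor = 60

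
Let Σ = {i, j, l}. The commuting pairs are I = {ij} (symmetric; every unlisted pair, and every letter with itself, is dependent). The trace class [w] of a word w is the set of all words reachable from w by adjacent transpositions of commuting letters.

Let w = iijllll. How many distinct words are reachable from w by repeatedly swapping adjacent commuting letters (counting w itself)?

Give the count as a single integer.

piece 0:i — minimal
piece 1:i rests on {0:i}
piece 2:j — minimal
piece 3:l rests on {1:i, 2:j}
piece 4:l rests on {3:l}
piece 5:l rests on {4:l}
piece 6:l rests on {5:l}
minimal pieces: {0:i, 2:j}
ways to finish when only these pieces remain (= sum over removing one remaining piece with nothing left below it):
  1 left: {6}→1
  2 left: {5,6}→1
  3 left: {4,5,6}→1
  4 left: {3,4,5,6}→1
  5 left: {1,3,4,5,6}→1  {2,3,4,5,6}→1
  placing 0:i first → 2 extensions
  placing 2:j first → 1 extensions
total linear extensions = 3

3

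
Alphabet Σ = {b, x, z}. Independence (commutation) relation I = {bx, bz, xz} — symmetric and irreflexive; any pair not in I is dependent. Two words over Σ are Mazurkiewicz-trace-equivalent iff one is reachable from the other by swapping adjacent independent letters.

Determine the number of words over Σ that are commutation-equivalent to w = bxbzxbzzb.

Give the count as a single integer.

1260

0(b) covers ∅
1(x) covers ∅
2(b) covers 0:b
3(z) covers ∅
4(x) covers 1:x
5(b) covers 2:b
6(z) covers 3:z
7(z) covers 6:z
8(b) covers 5:b
floor of heap: 0:b, 1:x, 3:z
completions by unplaced set U, small U first (add the entries for U minus each lowest piece of U):
  |U|=1: {4}:1  {7}:1  {8}:1
  |U|=2: {1,4}:1  {4,7}:2  {4,8}:2  {5,8}:1  {6,7}:1  {7,8}:2
  |U|=3: {1,4,7}:3  {1,4,8}:3  {2,5,8}:1  {3,6,7}:1  {4,5,8}:3  {4,6,7}:3  {4,7,8}:6  {5,7,8}:3  {6,7,8}:3
  |U|=4: {0,2,5,8}:1  {1,4,5,8}:6  {1,4,6,7}:6  {1,4,7,8}:12  {2,4,5,8}:4  {2,5,7,8}:4  {3,4,6,7}:4  {3,6,7,8}:4  {4,5,7,8}:12  {4,6,7,8}:12  {5,6,7,8}:6
  |U|=5: {0,2,4,5,8}:5  {0,2,5,7,8}:5  {1,2,4,5,8}:10  {1,3,4,6,7}:10  {1,4,5,7,8}:30  {1,4,6,7,8}:30  {2,4,5,7,8}:20  {2,5,6,7,8}:10  {3,4,6,7,8}:20  {3,5,6,7,8}:10  {4,5,6,7,8}:30
  |U|=6: {0,1,2,4,5,8}:15  {0,2,4,5,7,8}:30  {0,2,5,6,7,8}:15  {1,2,4,5,7,8}:60  {1,3,4,6,7,8}:60  {1,4,5,6,7,8}:90  {2,3,5,6,7,8}:20  {2,4,5,6,7,8}:60  {3,4,5,6,7,8}:60
  |U|=7: {0,1,2,4,5,7,8}:105  {0,2,3,5,6,7,8}:35  {0,2,4,5,6,7,8}:105  {1,2,4,5,6,7,8}:210  {1,3,4,5,6,7,8}:210  {2,3,4,5,6,7,8}:140
  start at 0(b): 560
  start at 1(x): 280
  start at 3(z): 420
sum over floor = 1260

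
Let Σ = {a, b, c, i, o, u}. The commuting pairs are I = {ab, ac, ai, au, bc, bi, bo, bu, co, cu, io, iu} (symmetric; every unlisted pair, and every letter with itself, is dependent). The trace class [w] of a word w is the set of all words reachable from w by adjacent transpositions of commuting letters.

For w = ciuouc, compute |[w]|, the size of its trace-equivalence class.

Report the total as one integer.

0(c) covers ∅
1(i) covers 0:c
2(u) covers ∅
3(o) covers 2:u
4(u) covers 3:o
5(c) covers 1:i
floor of heap: 0:c, 2:u
completions by unplaced set U, small U first (add the entries for U minus each lowest piece of U):
  |U|=1: {4}:1  {5}:1
  |U|=2: {1,5}:1  {3,4}:1  {4,5}:2
  |U|=3: {0,1,5}:1  {1,4,5}:3  {2,3,4}:1  {3,4,5}:3
  |U|=4: {0,1,4,5}:4  {1,3,4,5}:6  {2,3,4,5}:4
  start at 0(c): 10
  start at 2(u): 10
sum over floor = 20

20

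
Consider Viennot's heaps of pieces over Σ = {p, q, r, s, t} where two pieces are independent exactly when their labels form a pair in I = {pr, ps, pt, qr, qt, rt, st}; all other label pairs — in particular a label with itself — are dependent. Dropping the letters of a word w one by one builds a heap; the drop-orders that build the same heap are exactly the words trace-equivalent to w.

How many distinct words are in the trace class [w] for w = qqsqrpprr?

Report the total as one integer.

20

drop 0:q onto floor
drop 1:q onto {0:q}
drop 2:s onto {1:q}
drop 3:q onto {2:s}
drop 4:r onto {2:s}
drop 5:p onto {3:q}
drop 6:p onto {5:p}
drop 7:r onto {4:r}
drop 8:r onto {7:r}
ground layer = {0:q}
drop-orders for the pieces not yet dropped (sum over which currently-grounded one goes next):
  1 to go: {6} 1  {8} 1
  2 to go: {5,6} 1  {6,8} 2  {7,8} 1
  3 to go: {3,5,6} 1  {4,7,8} 1  {5,6,8} 3  {6,7,8} 3
  4 to go: {3,5,6,8} 4  {4,6,7,8} 4  {5,6,7,8} 6
  5 to go: {3,5,6,7,8} 10  {4,5,6,7,8} 10
  6 to go: {3,4,5,6,7,8} 20
  7 to go: {2,3,4,5,6,7,8} 20
  if 0:q drops first: 20 orders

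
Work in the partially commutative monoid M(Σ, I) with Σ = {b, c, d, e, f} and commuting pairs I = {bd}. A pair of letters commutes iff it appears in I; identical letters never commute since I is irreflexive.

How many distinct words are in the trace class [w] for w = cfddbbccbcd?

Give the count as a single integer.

6

#0=c has no predecessor
#1=f depends on [0:c]
#2=d depends on [1:f]
#3=d depends on [2:d]
#4=b depends on [1:f]
#5=b depends on [4:b]
#6=c depends on [3:d, 5:b]
#7=c depends on [6:c]
#8=b depends on [7:c]
#9=c depends on [8:b]
#10=d depends on [9:c]
sources: [0:c]
N(rest) = Σ N(rest − s) over sources s of rest; N(one piece) = 1:
  size 1 → [10]=1
  size 2 → [9,10]=1
  size 3 → [8,9,10]=1
  size 4 → [7,8,9,10]=1
  size 5 → [6,7,8,9,10]=1
  size 6 → [3,6,7,8,9,10]=1  [5,6,7,8,9,10]=1
  size 7 → [2,3,6,7,8,9,10]=1  [3,5,6,7,8,9,10]=2  [4,5,6,7,8,9,10]=1
  size 8 → [2,3,5,6,7,8,9,10]=3  [3,4,5,6,7,8,9,10]=3
  size 9 → [2,3,4,5,6,7,8,9,10]=6
  first=0(c) contributes 6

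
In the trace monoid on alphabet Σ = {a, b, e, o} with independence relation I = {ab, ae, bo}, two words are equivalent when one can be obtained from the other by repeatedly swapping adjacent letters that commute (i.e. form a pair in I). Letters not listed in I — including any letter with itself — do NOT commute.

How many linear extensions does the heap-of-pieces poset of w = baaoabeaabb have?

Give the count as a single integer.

#0=b has no predecessor
#1=a has no predecessor
#2=a depends on [1:a]
#3=o depends on [2:a]
#4=a depends on [3:o]
#5=b depends on [0:b]
#6=e depends on [3:o, 5:b]
#7=a depends on [4:a]
#8=a depends on [7:a]
#9=b depends on [6:e]
#10=b depends on [9:b]
sources: [0:b, 1:a]
N(rest) = Σ N(rest − s) over sources s of rest; N(one piece) = 1:
  size 1 → [8]=1  [10]=1
  size 2 → [7,8]=1  [8,10]=2  [9,10]=1
  size 3 → [4,7,8]=1  [6,9,10]=1  [7,8,10]=3  [8,9,10]=3
  size 4 → [4,7,8,10]=4  [5,6,9,10]=1  [6,8,9,10]=4  [7,8,9,10]=6
  size 5 → [0,5,6,9,10]=1  [4,7,8,9,10]=10  [5,6,8,9,10]=5  [6,7,8,9,10]=10
  size 6 → [0,5,6,8,9,10]=6  [4,6,7,8,9,10]=20  [5,6,7,8,9,10]=15
  size 7 → [0,5,6,7,8,9,10]=21  [3,4,6,7,8,9,10]=20  [4,5,6,7,8,9,10]=35
  size 8 → [0,4,5,6,7,8,9,10]=56  [2,3,4,6,7,8,9,10]=20  [3,4,5,6,7,8,9,10]=55
  size 9 → [0,3,4,5,6,7,8,9,10]=111  [1,2,3,4,6,7,8,9,10]=20  [2,3,4,5,6,7,8,9,10]=75
  first=0(b) contributes 95
  first=1(a) contributes 186
|[w]| = 281

281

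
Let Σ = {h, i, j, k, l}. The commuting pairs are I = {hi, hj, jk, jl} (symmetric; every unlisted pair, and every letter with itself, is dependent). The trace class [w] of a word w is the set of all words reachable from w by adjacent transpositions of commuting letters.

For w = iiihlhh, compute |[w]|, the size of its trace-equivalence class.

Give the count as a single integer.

0(i) covers ∅
1(i) covers 0:i
2(i) covers 1:i
3(h) covers ∅
4(l) covers 2:i, 3:h
5(h) covers 4:l
6(h) covers 5:h
floor of heap: 0:i, 3:h
completions by unplaced set U, small U first (add the entries for U minus each lowest piece of U):
  |U|=1: {6}:1
  |U|=2: {5,6}:1
  |U|=3: {4,5,6}:1
  |U|=4: {2,4,5,6}:1  {3,4,5,6}:1
  |U|=5: {1,2,4,5,6}:1  {2,3,4,5,6}:2
  start at 0(i): 3
  start at 3(h): 1
sum over floor = 4

4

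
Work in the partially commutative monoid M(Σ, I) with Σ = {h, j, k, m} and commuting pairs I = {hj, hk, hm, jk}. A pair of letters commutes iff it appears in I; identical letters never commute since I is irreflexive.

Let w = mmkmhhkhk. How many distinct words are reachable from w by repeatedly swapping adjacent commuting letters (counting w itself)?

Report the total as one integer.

84

#0=m has no predecessor
#1=m depends on [0:m]
#2=k depends on [1:m]
#3=m depends on [2:k]
#4=h has no predecessor
#5=h depends on [4:h]
#6=k depends on [3:m]
#7=h depends on [5:h]
#8=k depends on [6:k]
sources: [0:m, 4:h]
N(rest) = Σ N(rest − s) over sources s of rest; N(one piece) = 1:
  size 1 → [7]=1  [8]=1
  size 2 → [5,7]=1  [6,8]=1  [7,8]=2
  size 3 → [3,6,8]=1  [4,5,7]=1  [5,7,8]=3  [6,7,8]=3
  size 4 → [2,3,6,8]=1  [3,6,7,8]=4  [4,5,7,8]=4  [5,6,7,8]=6
  size 5 → [1,2,3,6,8]=1  [2,3,6,7,8]=5  [3,5,6,7,8]=10  [4,5,6,7,8]=10
  size 6 → [0,1,2,3,6,8]=1  [1,2,3,6,7,8]=6  [2,3,5,6,7,8]=15  [3,4,5,6,7,8]=20
  size 7 → [0,1,2,3,6,7,8]=7  [1,2,3,5,6,7,8]=21  [2,3,4,5,6,7,8]=35
  first=0(m) contributes 56
  first=4(h) contributes 28
|[w]| = 84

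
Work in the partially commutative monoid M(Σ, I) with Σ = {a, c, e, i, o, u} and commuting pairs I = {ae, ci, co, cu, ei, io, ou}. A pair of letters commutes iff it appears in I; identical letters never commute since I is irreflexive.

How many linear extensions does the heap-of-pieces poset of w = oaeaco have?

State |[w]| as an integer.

6

#0=o has no predecessor
#1=a depends on [0:o]
#2=e depends on [0:o]
#3=a depends on [1:a]
#4=c depends on [2:e, 3:a]
#5=o depends on [2:e, 3:a]
sources: [0:o]
N(rest) = Σ N(rest − s) over sources s of rest; N(one piece) = 1:
  size 1 → [4]=1  [5]=1
  size 2 → [4,5]=2
  size 3 → [2,4,5]=2  [3,4,5]=2
  size 4 → [1,3,4,5]=2  [2,3,4,5]=4
  first=0(o) contributes 6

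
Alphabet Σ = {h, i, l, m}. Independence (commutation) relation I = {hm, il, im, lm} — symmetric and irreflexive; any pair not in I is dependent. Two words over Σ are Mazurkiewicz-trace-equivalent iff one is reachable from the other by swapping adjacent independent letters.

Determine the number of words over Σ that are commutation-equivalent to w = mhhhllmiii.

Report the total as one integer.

450

drop 0:m onto floor
drop 1:h onto floor
drop 2:h onto {1:h}
drop 3:h onto {2:h}
drop 4:l onto {3:h}
drop 5:l onto {4:l}
drop 6:m onto {0:m}
drop 7:i onto {3:h}
drop 8:i onto {7:i}
drop 9:i onto {8:i}
ground layer = {0:m, 1:h}
drop-orders for the pieces not yet dropped (sum over which currently-grounded one goes next):
  1 to go: {5} 1  {6} 1  {9} 1
  2 to go: {0,6} 1  {4,5} 1  {5,6} 2  {5,9} 2  {6,9} 2  {8,9} 1
  3 to go: {0,5,6} 3  {0,6,9} 3  {4,5,6} 3  {4,5,9} 3  {5,6,9} 6  {5,8,9} 3  {6,8,9} 3  {7,8,9} 1
  4 to go: {0,4,5,6} 6  {0,5,6,9} 12  {0,6,8,9} 6  {4,5,6,9} 12  {4,5,8,9} 6  {5,6,8,9} 12  {5,7,8,9} 4  {6,7,8,9} 4
  5 to go: {0,4,5,6,9} 30  {0,5,6,8,9} 30  {0,6,7,8,9} 10  {4,5,6,8,9} 30  {4,5,7,8,9} 10  {5,6,7,8,9} 20
  6 to go: {0,4,5,6,8,9} 90  {0,5,6,7,8,9} 60  {3,4,5,7,8,9} 10  {4,5,6,7,8,9} 60
  7 to go: {0,4,5,6,7,8,9} 210  {2,3,4,5,7,8,9} 10  {3,4,5,6,7,8,9} 70
  8 to go: {0,3,4,5,6,7,8,9} 280  {1,2,3,4,5,7,8,9} 10  {2,3,4,5,6,7,8,9} 80
  if 0:m drops first: 90 orders
  if 1:h drops first: 360 orders
heap linearizations: 450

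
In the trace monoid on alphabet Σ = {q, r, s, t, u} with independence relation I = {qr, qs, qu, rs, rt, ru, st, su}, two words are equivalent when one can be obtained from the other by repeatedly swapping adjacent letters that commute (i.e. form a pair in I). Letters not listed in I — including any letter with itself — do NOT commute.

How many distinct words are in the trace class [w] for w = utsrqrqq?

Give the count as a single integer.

0(u) covers ∅
1(t) covers 0:u
2(s) covers ∅
3(r) covers ∅
4(q) covers 1:t
5(r) covers 3:r
6(q) covers 4:q
7(q) covers 6:q
floor of heap: 0:u, 2:s, 3:r
completions by unplaced set U, small U first (add the entries for U minus each lowest piece of U):
  |U|=1: {2}:1  {5}:1  {7}:1
  |U|=2: {2,5}:2  {2,7}:2  {3,5}:1  {5,7}:2  {6,7}:1
  |U|=3: {2,3,5}:3  {2,5,7}:6  {2,6,7}:3  {3,5,7}:3  {4,6,7}:1  {5,6,7}:3
  |U|=4: {1,4,6,7}:1  {2,3,5,7}:12  {2,4,6,7}:4  {2,5,6,7}:12  {3,5,6,7}:6  {4,5,6,7}:4
  |U|=5: {0,1,4,6,7}:1  {1,2,4,6,7}:5  {1,4,5,6,7}:5  {2,3,5,6,7}:30  {2,4,5,6,7}:20  {3,4,5,6,7}:10
  |U|=6: {0,1,2,4,6,7}:6  {0,1,4,5,6,7}:6  {1,2,4,5,6,7}:30  {1,3,4,5,6,7}:15  {2,3,4,5,6,7}:60
  start at 0(u): 105
  start at 2(s): 21
  start at 3(r): 42
sum over floor = 168

168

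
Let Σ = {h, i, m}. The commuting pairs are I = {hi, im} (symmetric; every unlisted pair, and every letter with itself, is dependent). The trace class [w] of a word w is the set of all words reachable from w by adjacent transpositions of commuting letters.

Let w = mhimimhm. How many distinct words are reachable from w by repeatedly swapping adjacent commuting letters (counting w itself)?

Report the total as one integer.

28

piece 0:m — minimal
piece 1:h rests on {0:m}
piece 2:i — minimal
piece 3:m rests on {1:h}
piece 4:i rests on {2:i}
piece 5:m rests on {3:m}
piece 6:h rests on {5:m}
piece 7:m rests on {6:h}
minimal pieces: {0:m, 2:i}
ways to finish when only these pieces remain (= sum over removing one remaining piece with nothing left below it):
  1 left: {4}→1  {7}→1
  2 left: {2,4}→1  {4,7}→2  {6,7}→1
  3 left: {2,4,7}→3  {4,6,7}→3  {5,6,7}→1
  4 left: {2,4,6,7}→6  {3,5,6,7}→1  {4,5,6,7}→4
  5 left: {1,3,5,6,7}→1  {2,4,5,6,7}→10  {3,4,5,6,7}→5
  6 left: {0,1,3,5,6,7}→1  {1,3,4,5,6,7}→6  {2,3,4,5,6,7}→15
  placing 0:m first → 21 extensions
  placing 2:i first → 7 extensions
total linear extensions = 28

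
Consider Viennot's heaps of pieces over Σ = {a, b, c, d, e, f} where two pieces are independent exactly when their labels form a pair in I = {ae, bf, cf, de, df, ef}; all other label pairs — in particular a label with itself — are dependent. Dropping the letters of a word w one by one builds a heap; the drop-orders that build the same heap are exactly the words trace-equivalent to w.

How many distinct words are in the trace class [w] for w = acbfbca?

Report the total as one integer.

5

#0=a has no predecessor
#1=c depends on [0:a]
#2=b depends on [1:c]
#3=f depends on [0:a]
#4=b depends on [2:b]
#5=c depends on [4:b]
#6=a depends on [3:f, 5:c]
sources: [0:a]
N(rest) = Σ N(rest − s) over sources s of rest; N(one piece) = 1:
  size 1 → [6]=1
  size 2 → [3,6]=1  [5,6]=1
  size 3 → [3,5,6]=2  [4,5,6]=1
  size 4 → [2,4,5,6]=1  [3,4,5,6]=3
  size 5 → [1,2,4,5,6]=1  [2,3,4,5,6]=4
  first=0(a) contributes 5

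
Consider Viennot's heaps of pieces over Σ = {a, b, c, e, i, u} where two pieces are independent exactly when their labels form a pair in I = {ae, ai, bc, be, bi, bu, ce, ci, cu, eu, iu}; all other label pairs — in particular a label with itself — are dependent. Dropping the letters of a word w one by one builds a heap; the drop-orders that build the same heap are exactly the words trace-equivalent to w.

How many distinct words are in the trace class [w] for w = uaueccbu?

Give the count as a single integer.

piece 0:u — minimal
piece 1:a rests on {0:u}
piece 2:u rests on {1:a}
piece 3:e — minimal
piece 4:c rests on {1:a}
piece 5:c rests on {4:c}
piece 6:b rests on {1:a}
piece 7:u rests on {2:u}
minimal pieces: {0:u, 3:e}
ways to finish when only these pieces remain (= sum over removing one remaining piece with nothing left below it):
  1 left: {3}→1  {5}→1  {6}→1  {7}→1
  2 left: {2,7}→1  {3,5}→2  {3,6}→2  {3,7}→2  {4,5}→1  {5,6}→2  {5,7}→2  {6,7}→2
  3 left: {2,3,7}→3  {2,5,7}→3  {2,6,7}→3  {3,4,5}→3  {3,5,6}→6  {3,5,7}→6  {3,6,7}→6  {4,5,6}→3  {4,5,7}→3  {5,6,7}→6
  4 left: {2,3,5,7}→12  {2,3,6,7}→12  {2,4,5,7}→6  {2,5,6,7}→12  {3,4,5,6}→12  {3,4,5,7}→12  {3,5,6,7}→24  {4,5,6,7}→12
  5 left: {2,3,4,5,7}→30  {2,3,5,6,7}→60  {2,4,5,6,7}→30  {3,4,5,6,7}→60
  6 left: {1,2,4,5,6,7}→30  {2,3,4,5,6,7}→180
  placing 0:u first → 210 extensions
  placing 3:e first → 30 extensions
total linear extensions = 240

240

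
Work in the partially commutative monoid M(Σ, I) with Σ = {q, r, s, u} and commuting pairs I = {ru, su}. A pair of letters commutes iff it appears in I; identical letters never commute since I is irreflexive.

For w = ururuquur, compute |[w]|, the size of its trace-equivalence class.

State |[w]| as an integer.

30

#0=u has no predecessor
#1=r has no predecessor
#2=u depends on [0:u]
#3=r depends on [1:r]
#4=u depends on [2:u]
#5=q depends on [3:r, 4:u]
#6=u depends on [5:q]
#7=u depends on [6:u]
#8=r depends on [5:q]
sources: [0:u, 1:r]
N(rest) = Σ N(rest − s) over sources s of rest; N(one piece) = 1:
  size 1 → [7]=1  [8]=1
  size 2 → [6,7]=1  [7,8]=2
  size 3 → [6,7,8]=3
  size 4 → [5,6,7,8]=3
  size 5 → [3,5,6,7,8]=3  [4,5,6,7,8]=3
  size 6 → [1,3,5,6,7,8]=3  [2,4,5,6,7,8]=3  [3,4,5,6,7,8]=6
  size 7 → [0,2,4,5,6,7,8]=3  [1,3,4,5,6,7,8]=9  [2,3,4,5,6,7,8]=9
  first=0(u) contributes 18
  first=1(r) contributes 12
|[w]| = 30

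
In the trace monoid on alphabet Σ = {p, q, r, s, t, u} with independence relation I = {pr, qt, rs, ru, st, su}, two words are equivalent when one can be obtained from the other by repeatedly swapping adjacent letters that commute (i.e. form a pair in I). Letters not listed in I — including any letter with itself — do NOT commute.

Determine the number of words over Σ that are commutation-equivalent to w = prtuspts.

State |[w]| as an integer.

14

#0=p has no predecessor
#1=r has no predecessor
#2=t depends on [0:p, 1:r]
#3=u depends on [2:t]
#4=s depends on [0:p]
#5=p depends on [3:u, 4:s]
#6=t depends on [5:p]
#7=s depends on [5:p]
sources: [0:p, 1:r]
N(rest) = Σ N(rest − s) over sources s of rest; N(one piece) = 1:
  size 1 → [6]=1  [7]=1
  size 2 → [6,7]=2
  size 3 → [5,6,7]=2
  size 4 → [3,5,6,7]=2  [4,5,6,7]=2
  size 5 → [2,3,5,6,7]=2  [3,4,5,6,7]=4
  size 6 → [1,2,3,5,6,7]=2  [2,3,4,5,6,7]=6
  first=0(p) contributes 8
  first=1(r) contributes 6
|[w]| = 14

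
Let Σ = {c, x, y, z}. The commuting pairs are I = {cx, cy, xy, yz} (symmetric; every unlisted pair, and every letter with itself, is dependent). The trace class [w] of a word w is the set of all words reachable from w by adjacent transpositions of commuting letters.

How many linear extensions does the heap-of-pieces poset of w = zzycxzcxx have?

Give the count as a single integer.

54

drop 0:z onto floor
drop 1:z onto {0:z}
drop 2:y onto floor
drop 3:c onto {1:z}
drop 4:x onto {1:z}
drop 5:z onto {3:c, 4:x}
drop 6:c onto {5:z}
drop 7:x onto {5:z}
drop 8:x onto {7:x}
ground layer = {0:z, 2:y}
drop-orders for the pieces not yet dropped (sum over which currently-grounded one goes next):
  1 to go: {2} 1  {6} 1  {8} 1
  2 to go: {2,6} 2  {2,8} 2  {6,8} 2  {7,8} 1
  3 to go: {2,6,8} 6  {2,7,8} 3  {6,7,8} 3
  4 to go: {2,6,7,8} 12  {5,6,7,8} 3
  5 to go: {2,5,6,7,8} 15  {3,5,6,7,8} 3  {4,5,6,7,8} 3
  6 to go: {2,3,5,6,7,8} 18  {2,4,5,6,7,8} 18  {3,4,5,6,7,8} 6
  7 to go: {1,3,4,5,6,7,8} 6  {2,3,4,5,6,7,8} 42
  if 0:z drops first: 48 orders
  if 2:y drops first: 6 orders
heap linearizations: 54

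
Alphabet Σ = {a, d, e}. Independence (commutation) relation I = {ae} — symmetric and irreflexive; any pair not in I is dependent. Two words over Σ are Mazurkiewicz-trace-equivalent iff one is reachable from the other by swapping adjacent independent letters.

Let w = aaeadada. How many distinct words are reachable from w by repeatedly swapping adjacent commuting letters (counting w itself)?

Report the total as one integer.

drop 0:a onto floor
drop 1:a onto {0:a}
drop 2:e onto floor
drop 3:a onto {1:a}
drop 4:d onto {2:e, 3:a}
drop 5:a onto {4:d}
drop 6:d onto {5:a}
drop 7:a onto {6:d}
ground layer = {0:a, 2:e}
drop-orders for the pieces not yet dropped (sum over which currently-grounded one goes next):
  1 to go: {7} 1
  2 to go: {6,7} 1
  3 to go: {5,6,7} 1
  4 to go: {4,5,6,7} 1
  5 to go: {2,4,5,6,7} 1  {3,4,5,6,7} 1
  6 to go: {1,3,4,5,6,7} 1  {2,3,4,5,6,7} 2
  if 0:a drops first: 3 orders
  if 2:e drops first: 1 orders
heap linearizations: 4

4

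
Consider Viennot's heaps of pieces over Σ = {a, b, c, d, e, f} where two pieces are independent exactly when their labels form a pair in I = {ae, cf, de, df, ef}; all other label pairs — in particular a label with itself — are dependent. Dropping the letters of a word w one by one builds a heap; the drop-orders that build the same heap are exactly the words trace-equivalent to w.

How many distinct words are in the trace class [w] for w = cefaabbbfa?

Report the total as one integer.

7

0(c) covers ∅
1(e) covers 0:c
2(f) covers ∅
3(a) covers 0:c, 2:f
4(a) covers 3:a
5(b) covers 1:e, 4:a
6(b) covers 5:b
7(b) covers 6:b
8(f) covers 7:b
9(a) covers 8:f
floor of heap: 0:c, 2:f
completions by unplaced set U, small U first (add the entries for U minus each lowest piece of U):
  |U|=1: {9}:1
  |U|=2: {8,9}:1
  |U|=3: {7,8,9}:1
  |U|=4: {6,7,8,9}:1
  |U|=5: {5,6,7,8,9}:1
  |U|=6: {1,5,6,7,8,9}:1  {4,5,6,7,8,9}:1
  |U|=7: {1,4,5,6,7,8,9}:2  {3,4,5,6,7,8,9}:1
  |U|=8: {1,3,4,5,6,7,8,9}:3  {2,3,4,5,6,7,8,9}:1
  start at 0(c): 4
  start at 2(f): 3
sum over floor = 7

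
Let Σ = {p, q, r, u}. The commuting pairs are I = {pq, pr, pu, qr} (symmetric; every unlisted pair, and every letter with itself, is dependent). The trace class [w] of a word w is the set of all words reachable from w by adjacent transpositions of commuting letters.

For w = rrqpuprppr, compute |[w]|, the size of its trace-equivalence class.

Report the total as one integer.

#0=r has no predecessor
#1=r depends on [0:r]
#2=q has no predecessor
#3=p has no predecessor
#4=u depends on [1:r, 2:q]
#5=p depends on [3:p]
#6=r depends on [4:u]
#7=p depends on [5:p]
#8=p depends on [7:p]
#9=r depends on [6:r]
sources: [0:r, 2:q, 3:p]
N(rest) = Σ N(rest − s) over sources s of rest; N(one piece) = 1:
  size 1 → [8]=1  [9]=1
  size 2 → [6,9]=1  [7,8]=1  [8,9]=2
  size 3 → [4,6,9]=1  [5,7,8]=1  [6,8,9]=3  [7,8,9]=3
  size 4 → [1,4,6,9]=1  [2,4,6,9]=1  [3,5,7,8]=1  [4,6,8,9]=4  [5,7,8,9]=4  [6,7,8,9]=6
  size 5 → [0,1,4,6,9]=1  [1,2,4,6,9]=2  [1,4,6,8,9]=5  [2,4,6,8,9]=5  [3,5,7,8,9]=5  [4,6,7,8,9]=10  [5,6,7,8,9]=10
  size 6 → [0,1,2,4,6,9]=3  [0,1,4,6,8,9]=6  [1,2,4,6,8,9]=12  [1,4,6,7,8,9]=15  [2,4,6,7,8,9]=15  [3,5,6,7,8,9]=15  [4,5,6,7,8,9]=20
  size 7 → [0,1,2,4,6,8,9]=21  [0,1,4,6,7,8,9]=21  [1,2,4,6,7,8,9]=42  [1,4,5,6,7,8,9]=35  [2,4,5,6,7,8,9]=35  [3,4,5,6,7,8,9]=35
  size 8 → [0,1,2,4,6,7,8,9]=84  [0,1,4,5,6,7,8,9]=56  [1,2,4,5,6,7,8,9]=112  [1,3,4,5,6,7,8,9]=70  [2,3,4,5,6,7,8,9]=70
  first=0(r) contributes 252
  first=2(q) contributes 126
  first=3(p) contributes 252
|[w]| = 630

630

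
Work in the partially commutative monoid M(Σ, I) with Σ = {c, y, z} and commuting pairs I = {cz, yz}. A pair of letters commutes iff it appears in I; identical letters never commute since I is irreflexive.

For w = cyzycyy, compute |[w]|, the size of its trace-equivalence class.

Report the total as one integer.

0(c) covers ∅
1(y) covers 0:c
2(z) covers ∅
3(y) covers 1:y
4(c) covers 3:y
5(y) covers 4:c
6(y) covers 5:y
floor of heap: 0:c, 2:z
completions by unplaced set U, small U first (add the entries for U minus each lowest piece of U):
  |U|=1: {2}:1  {6}:1
  |U|=2: {2,6}:2  {5,6}:1
  |U|=3: {2,5,6}:3  {4,5,6}:1
  |U|=4: {2,4,5,6}:4  {3,4,5,6}:1
  |U|=5: {1,3,4,5,6}:1  {2,3,4,5,6}:5
  start at 0(c): 6
  start at 2(z): 1
sum over floor = 7

7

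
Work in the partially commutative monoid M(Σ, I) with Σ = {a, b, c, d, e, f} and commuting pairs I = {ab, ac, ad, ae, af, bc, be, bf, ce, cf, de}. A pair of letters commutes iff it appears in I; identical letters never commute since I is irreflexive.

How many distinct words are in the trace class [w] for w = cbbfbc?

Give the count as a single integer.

60

0(c) covers ∅
1(b) covers ∅
2(b) covers 1:b
3(f) covers ∅
4(b) covers 2:b
5(c) covers 0:c
floor of heap: 0:c, 1:b, 3:f
completions by unplaced set U, small U first (add the entries for U minus each lowest piece of U):
  |U|=1: {3}:1  {4}:1  {5}:1
  |U|=2: {0,5}:1  {2,4}:1  {3,4}:2  {3,5}:2  {4,5}:2
  |U|=3: {0,3,5}:3  {0,4,5}:3  {1,2,4}:1  {2,3,4}:3  {2,4,5}:3  {3,4,5}:6
  |U|=4: {0,2,4,5}:6  {0,3,4,5}:12  {1,2,3,4}:4  {1,2,4,5}:4  {2,3,4,5}:12
  start at 0(c): 20
  start at 1(b): 30
  start at 3(f): 10
sum over floor = 60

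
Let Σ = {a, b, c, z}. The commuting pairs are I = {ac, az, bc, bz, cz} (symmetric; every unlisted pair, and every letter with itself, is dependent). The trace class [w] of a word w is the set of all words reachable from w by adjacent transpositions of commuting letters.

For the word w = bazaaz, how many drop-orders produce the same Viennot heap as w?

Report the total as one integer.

15

#0=b has no predecessor
#1=a depends on [0:b]
#2=z has no predecessor
#3=a depends on [1:a]
#4=a depends on [3:a]
#5=z depends on [2:z]
sources: [0:b, 2:z]
N(rest) = Σ N(rest − s) over sources s of rest; N(one piece) = 1:
  size 1 → [4]=1  [5]=1
  size 2 → [2,5]=1  [3,4]=1  [4,5]=2
  size 3 → [1,3,4]=1  [2,4,5]=3  [3,4,5]=3
  size 4 → [0,1,3,4]=1  [1,3,4,5]=4  [2,3,4,5]=6
  first=0(b) contributes 10
  first=2(z) contributes 5
|[w]| = 15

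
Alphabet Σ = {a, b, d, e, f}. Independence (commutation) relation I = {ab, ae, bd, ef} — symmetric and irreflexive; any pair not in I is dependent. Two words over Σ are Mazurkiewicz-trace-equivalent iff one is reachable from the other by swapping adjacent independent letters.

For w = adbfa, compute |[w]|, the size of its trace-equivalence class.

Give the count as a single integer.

piece 0:a — minimal
piece 1:d rests on {0:a}
piece 2:b — minimal
piece 3:f rests on {1:d, 2:b}
piece 4:a rests on {3:f}
minimal pieces: {0:a, 2:b}
ways to finish when only these pieces remain (= sum over removing one remaining piece with nothing left below it):
  1 left: {4}→1
  2 left: {3,4}→1
  3 left: {1,3,4}→1  {2,3,4}→1
  placing 0:a first → 2 extensions
  placing 2:b first → 1 extensions
total linear extensions = 3

3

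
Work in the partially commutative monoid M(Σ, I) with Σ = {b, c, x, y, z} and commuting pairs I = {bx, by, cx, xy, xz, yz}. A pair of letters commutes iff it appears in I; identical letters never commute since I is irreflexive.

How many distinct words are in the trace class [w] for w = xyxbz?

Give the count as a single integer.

30

drop 0:x onto floor
drop 1:y onto floor
drop 2:x onto {0:x}
drop 3:b onto floor
drop 4:z onto {3:b}
ground layer = {0:x, 1:y, 3:b}
drop-orders for the pieces not yet dropped (sum over which currently-grounded one goes next):
  1 to go: {1} 1  {2} 1  {4} 1
  2 to go: {0,2} 1  {1,2} 2  {1,4} 2  {2,4} 2  {3,4} 1
  3 to go: {0,1,2} 3  {0,2,4} 3  {1,2,4} 6  {1,3,4} 3  {2,3,4} 3
  if 0:x drops first: 12 orders
  if 1:y drops first: 6 orders
  if 3:b drops first: 12 orders
heap linearizations: 30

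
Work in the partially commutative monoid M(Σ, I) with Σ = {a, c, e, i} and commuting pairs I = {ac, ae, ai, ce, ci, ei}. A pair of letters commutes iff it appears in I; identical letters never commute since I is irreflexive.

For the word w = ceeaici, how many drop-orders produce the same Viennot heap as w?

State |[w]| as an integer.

drop 0:c onto floor
drop 1:e onto floor
drop 2:e onto {1:e}
drop 3:a onto floor
drop 4:i onto floor
drop 5:c onto {0:c}
drop 6:i onto {4:i}
ground layer = {0:c, 1:e, 3:a, 4:i}
drop-orders for the pieces not yet dropped (sum over which currently-grounded one goes next):
  1 to go: {2} 1  {3} 1  {5} 1  {6} 1
  2 to go: {0,5} 1  {1,2} 1  {2,3} 2  {2,5} 2  {2,6} 2  {3,5} 2  {3,6} 2  {4,6} 1  {5,6} 2
  3 to go: {0,2,5} 3  {0,3,5} 3  {0,5,6} 3  {1,2,3} 3  {1,2,5} 3  {1,2,6} 3  {2,3,5} 6  {2,3,6} 6  {2,4,6} 3  {2,5,6} 6  {3,4,6} 3  {3,5,6} 6  {4,5,6} 3
  4 to go: {0,1,2,5} 6  {0,2,3,5} 12  {0,2,5,6} 12  {0,3,5,6} 12  {0,4,5,6} 6  {1,2,3,5} 12  {1,2,3,6} 12  {1,2,4,6} 6  {1,2,5,6} 12  {2,3,4,6} 12  {2,3,5,6} 24  {2,4,5,6} 12  {3,4,5,6} 12
  5 to go: {0,1,2,3,5} 30  {0,1,2,5,6} 30  {0,2,3,5,6} 60  {0,2,4,5,6} 30  {0,3,4,5,6} 30  {1,2,3,4,6} 30  {1,2,3,5,6} 60  {1,2,4,5,6} 30  {2,3,4,5,6} 60
  if 0:c drops first: 180 orders
  if 1:e drops first: 180 orders
  if 3:a drops first: 90 orders
  if 4:i drops first: 180 orders
heap linearizations: 630

630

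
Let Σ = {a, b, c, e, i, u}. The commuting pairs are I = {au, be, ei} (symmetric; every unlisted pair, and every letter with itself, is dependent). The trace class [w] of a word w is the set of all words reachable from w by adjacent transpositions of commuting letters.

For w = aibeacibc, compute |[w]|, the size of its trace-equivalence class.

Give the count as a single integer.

drop 0:a onto floor
drop 1:i onto {0:a}
drop 2:b onto {1:i}
drop 3:e onto {0:a}
drop 4:a onto {2:b, 3:e}
drop 5:c onto {4:a}
drop 6:i onto {5:c}
drop 7:b onto {6:i}
drop 8:c onto {7:b}
ground layer = {0:a}
drop-orders for the pieces not yet dropped (sum over which currently-grounded one goes next):
  1 to go: {8} 1
  2 to go: {7,8} 1
  3 to go: {6,7,8} 1
  4 to go: {5,6,7,8} 1
  5 to go: {4,5,6,7,8} 1
  6 to go: {2,4,5,6,7,8} 1  {3,4,5,6,7,8} 1
  7 to go: {1,2,4,5,6,7,8} 1  {2,3,4,5,6,7,8} 2
  if 0:a drops first: 3 orders

3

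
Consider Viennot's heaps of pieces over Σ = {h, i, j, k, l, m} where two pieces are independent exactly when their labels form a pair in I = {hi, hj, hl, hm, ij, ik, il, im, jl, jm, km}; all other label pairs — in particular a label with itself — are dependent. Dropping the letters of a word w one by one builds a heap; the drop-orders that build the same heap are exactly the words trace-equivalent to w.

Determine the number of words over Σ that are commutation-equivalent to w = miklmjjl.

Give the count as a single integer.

200

piece 0:m — minimal
piece 1:i — minimal
piece 2:k — minimal
piece 3:l rests on {0:m, 2:k}
piece 4:m rests on {3:l}
piece 5:j rests on {2:k}
piece 6:j rests on {5:j}
piece 7:l rests on {4:m}
minimal pieces: {0:m, 1:i, 2:k}
ways to finish when only these pieces remain (= sum over removing one remaining piece with nothing left below it):
  1 left: {1}→1  {6}→1  {7}→1
  2 left: {1,6}→2  {1,7}→2  {4,7}→1  {5,6}→1  {6,7}→2
  3 left: {1,4,7}→3  {1,5,6}→3  {1,6,7}→6  {3,4,7}→1  {4,6,7}→3  {5,6,7}→3
  4 left: {0,3,4,7}→1  {1,3,4,7}→4  {1,4,6,7}→12  {1,5,6,7}→12  {3,4,6,7}→4  {4,5,6,7}→6
  5 left: {0,1,3,4,7}→5  {0,3,4,6,7}→5  {1,3,4,6,7}→20  {1,4,5,6,7}→30  {3,4,5,6,7}→10
  6 left: {0,1,3,4,6,7}→30  {0,3,4,5,6,7}→15  {1,3,4,5,6,7}→60  {2,3,4,5,6,7}→10
  placing 0:m first → 70 extensions
  placing 1:i first → 25 extensions
  placing 2:k first → 105 extensions
total linear extensions = 200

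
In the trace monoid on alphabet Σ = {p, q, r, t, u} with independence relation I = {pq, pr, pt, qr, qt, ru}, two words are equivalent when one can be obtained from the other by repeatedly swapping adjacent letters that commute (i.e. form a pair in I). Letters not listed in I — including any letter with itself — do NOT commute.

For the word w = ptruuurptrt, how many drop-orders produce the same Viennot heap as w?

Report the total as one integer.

#0=p has no predecessor
#1=t has no predecessor
#2=r depends on [1:t]
#3=u depends on [0:p, 1:t]
#4=u depends on [3:u]
#5=u depends on [4:u]
#6=r depends on [2:r]
#7=p depends on [5:u]
#8=t depends on [5:u, 6:r]
#9=r depends on [8:t]
#10=t depends on [9:r]
sources: [0:p, 1:t]
N(rest) = Σ N(rest − s) over sources s of rest; N(one piece) = 1:
  size 1 → [7]=1  [10]=1
  size 2 → [7,10]=2  [9,10]=1
  size 3 → [7,9,10]=3  [8,9,10]=1
  size 4 → [6,8,9,10]=1  [7,8,9,10]=4
  size 5 → [2,6,8,9,10]=1  [5,7,8,9,10]=4  [6,7,8,9,10]=5
  size 6 → [2,6,7,8,9,10]=6  [4,5,7,8,9,10]=4  [5,6,7,8,9,10]=9
  size 7 → [2,5,6,7,8,9,10]=15  [3,4,5,7,8,9,10]=4  [4,5,6,7,8,9,10]=13
  size 8 → [0,3,4,5,7,8,9,10]=4  [2,4,5,6,7,8,9,10]=28  [3,4,5,6,7,8,9,10]=17
  size 9 → [0,3,4,5,6,7,8,9,10]=21  [2,3,4,5,6,7,8,9,10]=45
  first=0(p) contributes 45
  first=1(t) contributes 66
|[w]| = 111

111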